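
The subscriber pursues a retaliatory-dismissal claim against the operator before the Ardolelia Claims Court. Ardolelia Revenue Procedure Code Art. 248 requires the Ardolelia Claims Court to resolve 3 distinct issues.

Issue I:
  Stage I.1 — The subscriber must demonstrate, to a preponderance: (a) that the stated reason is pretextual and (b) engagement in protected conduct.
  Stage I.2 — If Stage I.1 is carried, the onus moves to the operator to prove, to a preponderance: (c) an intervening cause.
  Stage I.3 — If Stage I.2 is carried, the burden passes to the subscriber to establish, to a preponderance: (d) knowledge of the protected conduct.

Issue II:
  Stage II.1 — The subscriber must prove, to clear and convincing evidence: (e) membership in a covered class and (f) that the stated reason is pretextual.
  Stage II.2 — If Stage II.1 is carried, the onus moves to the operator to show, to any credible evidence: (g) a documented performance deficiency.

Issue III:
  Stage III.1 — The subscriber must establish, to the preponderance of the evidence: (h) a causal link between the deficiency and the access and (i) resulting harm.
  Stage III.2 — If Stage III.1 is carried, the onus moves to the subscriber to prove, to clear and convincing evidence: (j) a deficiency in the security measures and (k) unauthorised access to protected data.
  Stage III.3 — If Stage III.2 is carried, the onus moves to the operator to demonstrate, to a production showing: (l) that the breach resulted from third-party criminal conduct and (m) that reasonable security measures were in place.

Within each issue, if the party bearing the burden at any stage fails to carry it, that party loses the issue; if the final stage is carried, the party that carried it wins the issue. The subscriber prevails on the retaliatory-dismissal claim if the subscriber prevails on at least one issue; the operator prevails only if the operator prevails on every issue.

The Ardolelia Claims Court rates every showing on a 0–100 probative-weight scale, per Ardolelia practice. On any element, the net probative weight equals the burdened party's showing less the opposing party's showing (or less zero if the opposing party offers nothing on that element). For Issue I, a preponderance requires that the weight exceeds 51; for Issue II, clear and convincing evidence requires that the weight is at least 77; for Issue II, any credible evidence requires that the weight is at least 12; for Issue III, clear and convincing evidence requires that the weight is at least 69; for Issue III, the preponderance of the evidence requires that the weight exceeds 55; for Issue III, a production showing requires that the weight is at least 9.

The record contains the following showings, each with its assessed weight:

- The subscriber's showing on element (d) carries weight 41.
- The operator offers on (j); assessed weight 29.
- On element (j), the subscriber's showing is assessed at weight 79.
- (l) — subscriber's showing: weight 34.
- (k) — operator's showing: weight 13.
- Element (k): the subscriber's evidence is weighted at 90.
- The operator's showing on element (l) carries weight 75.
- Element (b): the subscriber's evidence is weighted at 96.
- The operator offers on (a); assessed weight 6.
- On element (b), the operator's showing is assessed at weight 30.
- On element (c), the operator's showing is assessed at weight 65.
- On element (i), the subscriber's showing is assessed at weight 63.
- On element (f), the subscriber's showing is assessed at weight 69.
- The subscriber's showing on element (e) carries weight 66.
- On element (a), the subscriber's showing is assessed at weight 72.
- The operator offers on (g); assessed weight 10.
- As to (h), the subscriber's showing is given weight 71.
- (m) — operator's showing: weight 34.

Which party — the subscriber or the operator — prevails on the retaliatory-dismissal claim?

operator

— Issue I —
Stage I.1 (subscriber, a preponderance, weight exceeds 51): (a) net 72−6=66 > 51 — meets; (b) net 96−30=66 > 51 — meets.
  All elements met. The burden passes to the operator.
Stage I.2 (operator, a preponderance, weight exceeds 51): (c) 65 > 51 — meets.
  Stage I.2 is satisfied; the onus moves to the subscriber.
Stage I.3 (subscriber, a preponderance, weight exceeds 51): (d) 41 ≤ 51 — fails.
  The subscriber does not carry Stage I.3.
The analysis ends at Stage I.3; the operator prevails on this issue.
— Issue II —
At Stage II.1 the subscriber must meet clear and convincing evidence (weight is at least 77): on (e) the weight is 66, < 77, so (e) does not meet the standard; on (f) the weight is 69, which does not reach 77, so (f) does not meet the standard.
  Stage II.1 not carried; the subscriber fails its burden.
The operator prevails on this issue.
— Issue III —
At Stage III.1 the subscriber must meet the preponderance of the evidence (weight exceeds 55): on (h) the weight is 71, > 55, so (h) meets the standard; on (i) the weight is 63, which does exceed 55, so (i) meets the standard.
  Stage III.1 is satisfied; the subscriber continues to bear the burden.
At Stage III.2 the subscriber must meet clear and convincing evidence (weight is at least 69): on (j) the weight is 79 less the opposing 29 gives net 50, < 69, so (j) does not meet the standard; on (k) the weight is 90 less the opposing 13 gives net 77, which does reach 69, so (k) meets the standard.
  Not every element is met, so the subscriber fails to carry Stage III.2.
So the operator prevails on this issue.
Per-issue: Issue I → operator; Issue II → operator; Issue III → operator. The subscriber must prevail on at least one issue; overall, the operator prevails.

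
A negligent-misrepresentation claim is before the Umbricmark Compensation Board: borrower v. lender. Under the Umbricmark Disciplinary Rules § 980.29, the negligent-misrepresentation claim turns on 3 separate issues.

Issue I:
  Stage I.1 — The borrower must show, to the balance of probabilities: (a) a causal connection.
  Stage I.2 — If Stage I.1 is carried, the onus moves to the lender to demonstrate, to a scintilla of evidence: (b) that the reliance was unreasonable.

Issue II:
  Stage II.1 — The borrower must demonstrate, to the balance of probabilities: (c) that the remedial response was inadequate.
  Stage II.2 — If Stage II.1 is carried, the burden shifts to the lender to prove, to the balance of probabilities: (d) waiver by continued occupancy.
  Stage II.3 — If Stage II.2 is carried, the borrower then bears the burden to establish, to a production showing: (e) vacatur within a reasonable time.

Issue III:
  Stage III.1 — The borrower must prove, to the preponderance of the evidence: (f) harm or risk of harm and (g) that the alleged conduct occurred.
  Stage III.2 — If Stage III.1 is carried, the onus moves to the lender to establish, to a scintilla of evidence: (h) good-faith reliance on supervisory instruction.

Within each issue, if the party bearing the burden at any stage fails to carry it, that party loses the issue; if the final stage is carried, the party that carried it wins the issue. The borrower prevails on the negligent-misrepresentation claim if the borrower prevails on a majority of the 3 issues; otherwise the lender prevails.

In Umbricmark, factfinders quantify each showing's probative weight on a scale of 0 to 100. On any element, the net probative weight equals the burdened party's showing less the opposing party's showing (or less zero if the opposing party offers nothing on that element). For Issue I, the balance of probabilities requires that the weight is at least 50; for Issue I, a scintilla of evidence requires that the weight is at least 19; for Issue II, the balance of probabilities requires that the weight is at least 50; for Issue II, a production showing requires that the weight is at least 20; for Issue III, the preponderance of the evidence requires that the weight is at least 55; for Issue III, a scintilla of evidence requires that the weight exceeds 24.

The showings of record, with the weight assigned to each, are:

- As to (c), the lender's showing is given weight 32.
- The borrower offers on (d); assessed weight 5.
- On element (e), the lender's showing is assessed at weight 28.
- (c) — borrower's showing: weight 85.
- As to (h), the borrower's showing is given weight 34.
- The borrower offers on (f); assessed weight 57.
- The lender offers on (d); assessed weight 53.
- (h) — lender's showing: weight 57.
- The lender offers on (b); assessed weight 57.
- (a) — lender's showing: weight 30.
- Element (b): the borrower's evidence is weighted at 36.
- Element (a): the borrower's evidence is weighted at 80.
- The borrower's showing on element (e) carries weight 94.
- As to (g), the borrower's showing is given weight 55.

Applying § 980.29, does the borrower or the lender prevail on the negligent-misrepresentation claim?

— Issue I —
At Stage I.1 the borrower must meet the balance of probabilities (weight is at least 50): on (a) the weight is 80 less the opposing 30 gives net 50, ≥ 50, so (a) meets the standard.
  Stage I.1 is satisfied; the onus moves to the lender.
At Stage I.2 the lender must meet a scintilla of evidence (weight is at least 19): on (b) the weight is 57 less the opposing 36 gives net 21, which does reach 19, so (b) meets the standard.
  Stage I.2 carried; the final stage is satisfied.
With every stage satisfied, the lender prevails on this issue.
— Issue II —
Stage II.1 — burden on borrower; standard: the balance of probabilities (weight is at least 50).
    (c): 85 − 32 = 53 ≥ 50 [met]
  Stage II.1 carried; the burden shifts to the lender.
Stage II.2 — burden on lender; standard: the balance of probabilities (weight is at least 50).
    (d): 53 − 5 = 48 < 50 [not met]
  Stage II.2 not carried; the lender fails its burden.
So the borrower prevails on this issue.
— Issue III —
At Stage III.1 the borrower must meet the preponderance of the evidence (weight is at least 55): on (f) the weight is 57, ≥ 55, so (f) meets the standard; on (g) the weight is 55, ≥ 55, so (g) meets the standard.
  Stage III.1 carried; the burden shifts to the lender.
At Stage III.2 the lender must meet a scintilla of evidence (weight exceeds 24): on (h) the weight is 57 less the opposing 34 gives net 23, ≤ 24, so (h) does not meet the standard.
  Not every element is met, so the lender fails to carry Stage III.2.
So the borrower prevails on this issue.
Per-issue: Issue I → lender; Issue II → borrower; Issue III → borrower. The borrower must prevail on a majority of issues; overall, the borrower prevails.

borrower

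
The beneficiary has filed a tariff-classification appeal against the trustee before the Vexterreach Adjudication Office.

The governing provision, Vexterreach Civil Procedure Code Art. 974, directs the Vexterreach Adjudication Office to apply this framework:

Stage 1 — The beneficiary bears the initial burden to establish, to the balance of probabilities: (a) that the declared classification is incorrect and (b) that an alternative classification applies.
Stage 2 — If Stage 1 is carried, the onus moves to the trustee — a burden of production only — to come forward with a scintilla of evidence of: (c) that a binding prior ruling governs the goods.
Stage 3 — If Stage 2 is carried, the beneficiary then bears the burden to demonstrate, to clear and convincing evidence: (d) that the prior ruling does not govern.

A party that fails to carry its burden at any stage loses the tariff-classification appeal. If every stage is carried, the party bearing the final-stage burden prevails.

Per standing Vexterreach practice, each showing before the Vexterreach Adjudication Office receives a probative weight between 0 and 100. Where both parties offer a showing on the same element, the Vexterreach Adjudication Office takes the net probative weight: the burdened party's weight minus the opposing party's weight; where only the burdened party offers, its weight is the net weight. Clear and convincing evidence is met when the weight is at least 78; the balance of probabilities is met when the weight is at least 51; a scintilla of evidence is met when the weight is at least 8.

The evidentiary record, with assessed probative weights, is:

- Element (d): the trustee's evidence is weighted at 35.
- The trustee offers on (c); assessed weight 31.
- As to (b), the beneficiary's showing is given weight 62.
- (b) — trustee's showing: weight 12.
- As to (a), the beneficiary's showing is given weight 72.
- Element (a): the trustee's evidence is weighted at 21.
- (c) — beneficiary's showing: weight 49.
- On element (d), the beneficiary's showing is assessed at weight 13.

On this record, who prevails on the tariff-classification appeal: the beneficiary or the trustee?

trustee

At Stage 1 the beneficiary must meet the balance of probabilities (weight is at least 51): on (a) the weight is 72 less the opposing 21 gives net 51, which does reach 51, so (a) meets the standard; on (b) the weight is 62 less the opposing 12 gives net 50, < 51, so (b) does not meet the standard.
  The beneficiary does not carry Stage 1.
So the trustee prevails.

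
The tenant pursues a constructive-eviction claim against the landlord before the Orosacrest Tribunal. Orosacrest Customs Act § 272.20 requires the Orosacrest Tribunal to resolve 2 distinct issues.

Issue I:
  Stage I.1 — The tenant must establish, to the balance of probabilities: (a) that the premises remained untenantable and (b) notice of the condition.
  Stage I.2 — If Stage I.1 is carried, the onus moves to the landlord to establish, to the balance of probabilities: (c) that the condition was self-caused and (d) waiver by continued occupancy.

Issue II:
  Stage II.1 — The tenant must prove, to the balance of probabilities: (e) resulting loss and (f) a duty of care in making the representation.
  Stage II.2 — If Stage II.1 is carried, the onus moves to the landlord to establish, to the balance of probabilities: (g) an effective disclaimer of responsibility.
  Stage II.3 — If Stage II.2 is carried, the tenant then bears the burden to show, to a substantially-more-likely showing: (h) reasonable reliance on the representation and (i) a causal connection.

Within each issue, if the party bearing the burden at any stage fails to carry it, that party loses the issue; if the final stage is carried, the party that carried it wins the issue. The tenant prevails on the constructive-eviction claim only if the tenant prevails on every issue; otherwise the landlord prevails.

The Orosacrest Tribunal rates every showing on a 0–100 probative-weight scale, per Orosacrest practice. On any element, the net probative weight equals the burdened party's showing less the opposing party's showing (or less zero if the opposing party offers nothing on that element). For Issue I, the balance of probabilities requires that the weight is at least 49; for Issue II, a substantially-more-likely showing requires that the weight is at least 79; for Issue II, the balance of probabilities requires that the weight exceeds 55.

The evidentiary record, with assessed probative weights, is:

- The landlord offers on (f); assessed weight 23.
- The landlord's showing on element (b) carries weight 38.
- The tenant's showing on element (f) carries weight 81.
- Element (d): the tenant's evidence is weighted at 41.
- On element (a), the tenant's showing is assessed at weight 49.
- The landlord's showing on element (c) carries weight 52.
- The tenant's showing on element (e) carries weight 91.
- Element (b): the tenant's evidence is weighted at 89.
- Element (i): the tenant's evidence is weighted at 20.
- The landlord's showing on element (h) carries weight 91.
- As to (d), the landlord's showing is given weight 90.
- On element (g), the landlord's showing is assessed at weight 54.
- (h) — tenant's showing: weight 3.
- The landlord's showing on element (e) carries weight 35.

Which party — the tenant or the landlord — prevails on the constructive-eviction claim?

landlord

— Issue I —
Stage I.1 (tenant, the balance of probabilities, weight is at least 49): (a) 49 ≥ 49 — meets; (b) net 89−38=51 ≥ 49 — meets.
  The tenant carries Stage I.1; the landlord now bears the burden.
Stage I.2 (landlord, the balance of probabilities, weight is at least 49): (c) 52 ≥ 49 — meets; (d) net 90−41=49 ≥ 49 — meets.
  All elements met at the final stage.
Every stage carried; the landlord prevails on this issue.
— Issue II —
At Stage II.1 the tenant must meet the balance of probabilities (weight exceeds 55): on (e) the weight is 91 less the opposing 35 gives net 56, > 55, so (e) meets the standard; on (f) the weight is 81 less the opposing 23 gives net 58, which does exceed 55, so (f) meets the standard.
  The tenant carries Stage II.1; the landlord now bears the burden.
At Stage II.2 the landlord must meet the balance of probabilities (weight exceeds 55): on (g) the weight is 54, which does not exceed 55, so (g) does not meet the standard.
  Not every element is met, so the landlord fails to carry Stage II.2.
So the tenant prevails on this issue.
Per-issue: Issue I → landlord; Issue II → tenant. The tenant must prevail on every issue; overall, the landlord prevails.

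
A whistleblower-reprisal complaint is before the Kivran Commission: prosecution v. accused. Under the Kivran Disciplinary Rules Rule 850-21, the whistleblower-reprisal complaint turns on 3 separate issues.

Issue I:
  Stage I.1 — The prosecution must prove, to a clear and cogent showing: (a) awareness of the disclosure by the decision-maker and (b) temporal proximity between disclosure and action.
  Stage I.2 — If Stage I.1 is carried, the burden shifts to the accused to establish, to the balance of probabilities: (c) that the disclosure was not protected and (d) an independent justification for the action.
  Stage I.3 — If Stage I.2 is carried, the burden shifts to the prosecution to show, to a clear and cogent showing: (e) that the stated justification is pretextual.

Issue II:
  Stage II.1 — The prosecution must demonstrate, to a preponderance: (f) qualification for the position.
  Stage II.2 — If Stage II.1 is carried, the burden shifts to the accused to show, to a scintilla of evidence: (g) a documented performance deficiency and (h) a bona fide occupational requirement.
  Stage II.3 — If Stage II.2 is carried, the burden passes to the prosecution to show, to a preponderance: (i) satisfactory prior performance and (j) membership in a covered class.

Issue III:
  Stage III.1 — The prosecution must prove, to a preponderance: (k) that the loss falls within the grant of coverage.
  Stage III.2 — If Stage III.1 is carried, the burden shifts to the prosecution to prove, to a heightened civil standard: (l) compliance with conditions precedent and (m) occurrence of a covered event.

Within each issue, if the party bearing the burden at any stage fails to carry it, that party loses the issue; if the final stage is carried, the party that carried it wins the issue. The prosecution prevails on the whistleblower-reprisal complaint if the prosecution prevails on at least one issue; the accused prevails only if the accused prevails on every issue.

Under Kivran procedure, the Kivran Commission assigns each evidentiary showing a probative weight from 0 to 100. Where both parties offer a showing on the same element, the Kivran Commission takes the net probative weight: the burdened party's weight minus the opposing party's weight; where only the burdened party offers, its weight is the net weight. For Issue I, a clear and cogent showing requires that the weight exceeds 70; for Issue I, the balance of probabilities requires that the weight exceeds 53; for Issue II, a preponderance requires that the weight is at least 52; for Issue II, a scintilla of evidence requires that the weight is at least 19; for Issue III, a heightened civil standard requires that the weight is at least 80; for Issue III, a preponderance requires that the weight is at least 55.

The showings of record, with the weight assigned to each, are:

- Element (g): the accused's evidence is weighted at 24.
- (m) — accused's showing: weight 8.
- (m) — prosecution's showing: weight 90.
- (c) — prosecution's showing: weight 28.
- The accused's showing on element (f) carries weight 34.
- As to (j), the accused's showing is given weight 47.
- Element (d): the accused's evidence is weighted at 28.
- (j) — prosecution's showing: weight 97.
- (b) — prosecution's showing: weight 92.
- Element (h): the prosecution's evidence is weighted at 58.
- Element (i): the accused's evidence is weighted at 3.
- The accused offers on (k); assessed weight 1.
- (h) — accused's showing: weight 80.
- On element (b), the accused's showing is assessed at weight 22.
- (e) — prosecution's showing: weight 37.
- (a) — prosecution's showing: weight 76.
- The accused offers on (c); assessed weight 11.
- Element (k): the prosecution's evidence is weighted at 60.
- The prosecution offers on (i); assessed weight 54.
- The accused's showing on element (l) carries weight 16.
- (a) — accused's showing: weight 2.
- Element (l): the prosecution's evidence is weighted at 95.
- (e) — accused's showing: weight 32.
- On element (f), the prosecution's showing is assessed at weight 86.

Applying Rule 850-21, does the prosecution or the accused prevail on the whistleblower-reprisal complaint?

accused

— Issue I —
Stage I.1 — burden on prosecution; standard: a clear and cogent showing (weight exceeds 70).
    (a): 76 − 2 = 74 > 70 [met]
    (b): 92 − 22 = 70 ≤ 70 [not met]
  The prosecution does not carry Stage I.1.
The accused prevails on this issue.
— Issue II —
At Stage II.1 the prosecution must meet a preponderance (weight is at least 52): on (f) the weight is 86 less the opposing 34 gives net 52, ≥ 52, so (f) meets the standard.
  Stage II.1 carried; the burden shifts to the accused.
At Stage II.2 the accused must meet a scintilla of evidence (weight is at least 19): on (g) the weight is 24, ≥ 19, so (g) meets the standard; on (h) the weight is 80 less the opposing 58 gives net 22, which does reach 19, so (h) meets the standard.
  The accused carries Stage II.2; the prosecution now bears the burden.
At Stage II.3 the prosecution must meet a preponderance (weight is at least 52): on (i) the weight is 54 less the opposing 3 gives net 51, < 52, so (i) does not meet the standard; on (j) the weight is 97 less the opposing 47 gives net 50, < 52, so (j) does not meet the standard.
  The prosecution does not carry Stage II.3.
The analysis ends at Stage II.3; the accused prevails on this issue.
— Issue III —
At Stage III.1 the prosecution must meet a preponderance (weight is at least 55): on (k) the weight is 60 less the opposing 1 gives net 59, which does reach 55, so (k) meets the standard.
  All elements met. The prosecution retains the burden for Stage III.2.
At Stage III.2 the prosecution must meet a heightened civil standard (weight is at least 80): on (l) the weight is 95 less the opposing 16 gives net 79, < 80, so (l) does not meet the standard; on (m) the weight is 90 less the opposing 8 gives net 82, ≥ 80, so (m) meets the standard.
  Not every element is met, so the prosecution fails to carry Stage III.2.
The analysis ends at Stage III.2; the accused prevails on this issue.
Per-issue: Issue I → accused; Issue II → accused; Issue III → accused. The prosecution must prevail on at least one issue; overall, the accused prevails.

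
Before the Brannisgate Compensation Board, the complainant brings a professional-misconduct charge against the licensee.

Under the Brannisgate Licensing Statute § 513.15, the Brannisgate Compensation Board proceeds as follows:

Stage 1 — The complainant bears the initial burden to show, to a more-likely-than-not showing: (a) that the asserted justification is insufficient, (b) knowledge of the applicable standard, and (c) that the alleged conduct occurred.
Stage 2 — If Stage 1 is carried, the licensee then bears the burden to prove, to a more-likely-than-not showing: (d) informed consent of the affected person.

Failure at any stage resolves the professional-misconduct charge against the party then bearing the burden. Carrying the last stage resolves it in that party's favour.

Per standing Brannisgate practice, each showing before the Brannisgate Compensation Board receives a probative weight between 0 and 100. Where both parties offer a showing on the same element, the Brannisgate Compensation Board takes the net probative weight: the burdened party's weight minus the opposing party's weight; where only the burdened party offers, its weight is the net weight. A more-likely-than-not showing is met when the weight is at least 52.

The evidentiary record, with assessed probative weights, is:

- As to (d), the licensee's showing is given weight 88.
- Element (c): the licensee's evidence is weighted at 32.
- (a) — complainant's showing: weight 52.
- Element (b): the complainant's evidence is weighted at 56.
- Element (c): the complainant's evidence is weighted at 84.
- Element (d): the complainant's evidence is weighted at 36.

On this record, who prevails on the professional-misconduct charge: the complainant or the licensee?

licensee

Stage 1 (complainant, a more-likely-than-not showing, weight is at least 52): (a) 52 ≥ 52 — meets; (b) 56 ≥ 52 — meets; (c) net 84−32=52 ≥ 52 — meets.
  Stage 1 is satisfied; the onus moves to the licensee.
Stage 2 (licensee, a more-likely-than-not showing, weight is at least 52): (d) net 88−36=52 ≥ 52 — meets.
  The licensee carries the last stage.
With every stage satisfied, the licensee prevails.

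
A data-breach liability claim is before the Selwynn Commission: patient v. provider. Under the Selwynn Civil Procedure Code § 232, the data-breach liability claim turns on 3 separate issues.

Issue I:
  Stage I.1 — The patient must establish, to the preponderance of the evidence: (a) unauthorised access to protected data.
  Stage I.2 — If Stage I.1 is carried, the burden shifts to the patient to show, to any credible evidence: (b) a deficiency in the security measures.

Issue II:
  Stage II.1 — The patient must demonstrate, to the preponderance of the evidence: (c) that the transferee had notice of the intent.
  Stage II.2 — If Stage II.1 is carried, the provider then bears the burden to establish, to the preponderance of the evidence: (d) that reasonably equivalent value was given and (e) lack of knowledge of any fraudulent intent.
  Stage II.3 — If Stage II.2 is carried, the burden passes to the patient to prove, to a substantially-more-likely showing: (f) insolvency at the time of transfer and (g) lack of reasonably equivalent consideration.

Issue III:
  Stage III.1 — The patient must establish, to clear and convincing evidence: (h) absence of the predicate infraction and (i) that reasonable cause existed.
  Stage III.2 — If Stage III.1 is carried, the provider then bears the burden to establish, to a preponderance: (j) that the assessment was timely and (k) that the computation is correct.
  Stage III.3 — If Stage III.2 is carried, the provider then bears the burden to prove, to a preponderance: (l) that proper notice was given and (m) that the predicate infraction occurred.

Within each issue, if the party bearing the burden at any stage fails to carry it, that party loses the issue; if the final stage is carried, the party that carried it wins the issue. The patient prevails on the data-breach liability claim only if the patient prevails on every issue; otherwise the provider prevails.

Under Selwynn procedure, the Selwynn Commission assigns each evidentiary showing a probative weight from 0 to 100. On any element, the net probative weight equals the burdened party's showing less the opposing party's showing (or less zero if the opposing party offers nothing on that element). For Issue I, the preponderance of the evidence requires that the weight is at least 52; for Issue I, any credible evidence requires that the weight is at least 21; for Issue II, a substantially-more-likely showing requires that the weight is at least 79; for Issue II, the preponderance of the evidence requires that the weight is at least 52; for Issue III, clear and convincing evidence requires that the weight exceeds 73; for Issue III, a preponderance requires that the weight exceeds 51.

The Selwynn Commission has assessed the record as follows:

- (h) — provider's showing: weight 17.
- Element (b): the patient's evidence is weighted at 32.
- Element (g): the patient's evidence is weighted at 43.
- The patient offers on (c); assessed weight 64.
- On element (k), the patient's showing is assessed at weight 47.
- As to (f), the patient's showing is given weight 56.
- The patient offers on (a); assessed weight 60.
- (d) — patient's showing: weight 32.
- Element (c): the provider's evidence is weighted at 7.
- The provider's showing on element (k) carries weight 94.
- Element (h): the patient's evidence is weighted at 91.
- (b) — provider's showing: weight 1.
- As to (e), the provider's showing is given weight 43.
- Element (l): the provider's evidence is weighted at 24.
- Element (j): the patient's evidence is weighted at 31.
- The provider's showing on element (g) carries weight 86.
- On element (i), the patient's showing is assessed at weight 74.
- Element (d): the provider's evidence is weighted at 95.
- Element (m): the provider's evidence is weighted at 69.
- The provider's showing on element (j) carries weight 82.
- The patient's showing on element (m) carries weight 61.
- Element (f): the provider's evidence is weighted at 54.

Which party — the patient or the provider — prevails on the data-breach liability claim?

— Issue I —
Stage I.1 (patient, the preponderance of the evidence, weight is at least 52): (a) 60 ≥ 52 — meets.
  All elements met. The patient retains the burden for Stage I.2.
Stage I.2 (patient, any credible evidence, weight is at least 21): (b) net 32−1=31 ≥ 21 — meets.
  The patient carries the last stage.
All stages carried — the patient prevails on this issue.
— Issue II —
Stage II.1 (patient, the preponderance of the evidence, weight is at least 52): (c) net 64−7=57 ≥ 52 — meets.
  Stage II.1 carried; the burden shifts to the provider.
Stage II.2 (provider, the preponderance of the evidence, weight is at least 52): (d) net 95−32=63 ≥ 52 — meets; (e) 43 < 52 — fails.
  Not every element is met, so the provider fails to carry Stage II.2.
The analysis ends at Stage II.2; the patient prevails on this issue.
— Issue III —
Stage III.1 (patient, clear and convincing evidence, weight exceeds 73): (h) net 91−17=74 > 73 — meets; (i) 74 > 73 — meets.
  All elements met. The burden passes to the provider.
Stage III.2 (provider, a preponderance, weight exceeds 51): (j) net 82−31=51 ≤ 51 — fails; (k) net 94−47=47 ≤ 51 — fails.
  Not every element is met, so the provider fails to carry Stage III.2.
So the patient prevails on this issue.
Per-issue: Issue I → patient; Issue II → patient; Issue III → patient. The patient must prevail on every issue; overall, the patient prevails.

patient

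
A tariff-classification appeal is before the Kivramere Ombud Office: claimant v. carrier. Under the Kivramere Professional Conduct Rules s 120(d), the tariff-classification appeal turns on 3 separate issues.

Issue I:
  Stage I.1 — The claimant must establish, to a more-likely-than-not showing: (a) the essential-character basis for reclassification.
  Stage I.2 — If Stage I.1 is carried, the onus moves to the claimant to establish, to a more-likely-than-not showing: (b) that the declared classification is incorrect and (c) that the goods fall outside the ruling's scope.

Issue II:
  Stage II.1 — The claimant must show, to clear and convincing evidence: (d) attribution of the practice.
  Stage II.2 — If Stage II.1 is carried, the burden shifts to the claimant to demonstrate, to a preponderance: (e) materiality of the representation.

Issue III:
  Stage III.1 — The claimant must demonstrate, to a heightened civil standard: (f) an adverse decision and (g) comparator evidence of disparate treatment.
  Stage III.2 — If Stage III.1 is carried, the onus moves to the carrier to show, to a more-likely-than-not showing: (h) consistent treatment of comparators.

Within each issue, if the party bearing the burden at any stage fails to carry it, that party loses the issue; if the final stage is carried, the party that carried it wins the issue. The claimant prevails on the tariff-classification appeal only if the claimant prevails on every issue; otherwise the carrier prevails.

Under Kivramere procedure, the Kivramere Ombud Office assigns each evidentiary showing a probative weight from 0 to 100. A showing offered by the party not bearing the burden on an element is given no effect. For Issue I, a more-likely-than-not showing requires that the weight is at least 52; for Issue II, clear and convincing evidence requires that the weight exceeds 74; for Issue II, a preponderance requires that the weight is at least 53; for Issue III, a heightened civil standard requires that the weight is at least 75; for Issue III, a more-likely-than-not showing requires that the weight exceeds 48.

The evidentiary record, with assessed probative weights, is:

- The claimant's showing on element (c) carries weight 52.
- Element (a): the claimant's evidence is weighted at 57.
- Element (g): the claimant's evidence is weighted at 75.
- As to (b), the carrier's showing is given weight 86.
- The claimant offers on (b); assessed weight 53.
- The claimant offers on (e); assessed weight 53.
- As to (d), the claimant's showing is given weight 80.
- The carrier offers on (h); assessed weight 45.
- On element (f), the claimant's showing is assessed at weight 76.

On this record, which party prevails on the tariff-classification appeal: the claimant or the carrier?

— Issue I —
Stage I.1 — burden on claimant; standard: a more-likely-than-not showing (weight is at least 52).
    (a): 57 ≥ 52 [met]
  All elements met. The claimant retains the burden for Stage I.2.
Stage I.2 — burden on claimant; standard: a more-likely-than-not showing (weight is at least 52).
    (b): 53 (carrier's 86 disregarded) ≥ 52 [met]
    (c): 52 ≥ 52 [met]
  All elements met at the final stage.
Every stage carried; the claimant prevails on this issue.
— Issue II —
At Stage II.1 the claimant must meet clear and convincing evidence (weight exceeds 74): on (d) the weight is 80, > 74, so (d) meets the standard.
  Stage II.1 is satisfied; the claimant continues to bear the burden.
At Stage II.2 the claimant must meet a preponderance (weight is at least 53): on (e) the weight is 53, ≥ 53, so (e) meets the standard.
  All elements met at the final stage.
All stages carried — the claimant prevails on this issue.
— Issue III —
Stage III.1 (claimant, a heightened civil standard, weight is at least 75): (f) 76 ≥ 75 — meets; (g) 75 ≥ 75 — meets.
  All elements met. The burden passes to the carrier.
Stage III.2 (carrier, a more-likely-than-not showing, weight exceeds 48): (h) 45 ≤ 48 — fails.
  The carrier does not carry Stage III.2.
So the claimant prevails on this issue.
Per-issue: Issue I → claimant; Issue II → claimant; Issue III → claimant. The claimant must prevail on every issue; overall, the claimant prevails.

claimant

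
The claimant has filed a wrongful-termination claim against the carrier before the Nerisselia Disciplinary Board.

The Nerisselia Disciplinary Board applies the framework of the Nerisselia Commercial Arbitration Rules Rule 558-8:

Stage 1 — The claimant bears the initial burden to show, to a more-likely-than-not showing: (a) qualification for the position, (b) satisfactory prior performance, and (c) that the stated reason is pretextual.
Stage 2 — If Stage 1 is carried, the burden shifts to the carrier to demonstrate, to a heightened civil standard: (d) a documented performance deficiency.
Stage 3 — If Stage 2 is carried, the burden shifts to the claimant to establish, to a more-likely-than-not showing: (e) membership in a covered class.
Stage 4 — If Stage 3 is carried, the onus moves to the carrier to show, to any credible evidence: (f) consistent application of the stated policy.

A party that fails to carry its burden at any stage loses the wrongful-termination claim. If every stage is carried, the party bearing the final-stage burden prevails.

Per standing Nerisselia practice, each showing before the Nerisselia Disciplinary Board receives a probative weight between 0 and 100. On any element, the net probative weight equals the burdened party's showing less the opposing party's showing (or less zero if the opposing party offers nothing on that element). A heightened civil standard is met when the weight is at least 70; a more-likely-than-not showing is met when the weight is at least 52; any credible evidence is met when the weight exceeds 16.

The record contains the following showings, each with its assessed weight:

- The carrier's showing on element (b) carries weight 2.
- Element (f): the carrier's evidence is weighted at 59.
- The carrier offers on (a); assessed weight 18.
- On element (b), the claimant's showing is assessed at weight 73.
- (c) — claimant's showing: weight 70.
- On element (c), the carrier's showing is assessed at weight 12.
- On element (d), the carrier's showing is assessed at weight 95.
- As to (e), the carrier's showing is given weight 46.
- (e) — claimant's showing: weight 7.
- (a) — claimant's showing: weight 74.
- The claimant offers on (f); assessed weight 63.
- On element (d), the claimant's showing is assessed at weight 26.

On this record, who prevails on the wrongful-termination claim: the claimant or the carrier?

Stage 1 — burden on claimant; standard: a more-likely-than-not showing (weight is at least 52).
    (a): 74 − 18 = 56 ≥ 52 [met]
    (b): 73 − 2 = 71 ≥ 52 [met]
    (c): 70 − 12 = 58 ≥ 52 [met]
  The claimant carries Stage 1; the carrier now bears the burden.
Stage 2 — burden on carrier; standard: a heightened civil standard (weight is at least 70).
    (d): 95 − 26 = 69 < 70 [not met]
  Stage 2 not carried; the carrier fails its burden.
The analysis ends at Stage 2; the claimant prevails.

claimant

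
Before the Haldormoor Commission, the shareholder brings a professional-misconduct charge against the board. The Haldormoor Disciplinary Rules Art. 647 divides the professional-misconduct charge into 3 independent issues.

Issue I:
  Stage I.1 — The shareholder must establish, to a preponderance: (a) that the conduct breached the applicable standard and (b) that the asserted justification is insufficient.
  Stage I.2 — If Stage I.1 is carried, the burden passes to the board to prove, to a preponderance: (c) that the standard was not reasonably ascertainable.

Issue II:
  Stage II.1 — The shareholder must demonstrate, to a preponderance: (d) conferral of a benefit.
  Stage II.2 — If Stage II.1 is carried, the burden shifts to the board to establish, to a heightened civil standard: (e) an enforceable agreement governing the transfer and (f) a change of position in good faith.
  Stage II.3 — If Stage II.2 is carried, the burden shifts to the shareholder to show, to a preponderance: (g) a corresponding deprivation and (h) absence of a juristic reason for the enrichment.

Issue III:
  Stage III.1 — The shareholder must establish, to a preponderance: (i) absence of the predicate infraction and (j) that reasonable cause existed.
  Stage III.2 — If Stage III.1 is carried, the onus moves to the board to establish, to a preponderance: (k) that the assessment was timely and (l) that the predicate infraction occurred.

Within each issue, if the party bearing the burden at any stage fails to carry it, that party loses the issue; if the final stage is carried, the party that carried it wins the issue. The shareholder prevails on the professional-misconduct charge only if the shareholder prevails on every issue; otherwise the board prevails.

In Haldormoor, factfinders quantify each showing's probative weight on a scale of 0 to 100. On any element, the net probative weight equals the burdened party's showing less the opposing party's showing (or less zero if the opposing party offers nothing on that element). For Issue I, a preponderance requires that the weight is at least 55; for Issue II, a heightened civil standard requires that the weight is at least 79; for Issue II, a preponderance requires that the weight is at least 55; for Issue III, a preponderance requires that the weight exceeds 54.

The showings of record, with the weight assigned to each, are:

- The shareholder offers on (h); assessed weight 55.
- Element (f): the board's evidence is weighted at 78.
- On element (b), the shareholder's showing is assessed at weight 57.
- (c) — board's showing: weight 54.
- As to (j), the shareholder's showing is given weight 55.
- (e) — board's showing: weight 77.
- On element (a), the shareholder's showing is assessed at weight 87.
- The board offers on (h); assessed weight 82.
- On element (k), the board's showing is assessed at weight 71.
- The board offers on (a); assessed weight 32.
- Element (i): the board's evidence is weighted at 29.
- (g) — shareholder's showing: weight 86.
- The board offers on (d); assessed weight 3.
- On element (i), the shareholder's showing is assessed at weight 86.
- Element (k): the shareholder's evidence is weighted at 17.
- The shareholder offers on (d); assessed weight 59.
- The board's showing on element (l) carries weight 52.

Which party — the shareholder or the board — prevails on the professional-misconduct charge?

shareholder

— Issue I —
Stage I.1 — burden on shareholder; standard: a preponderance (weight is at least 55).
    (a): 87 − 32 = 55 ≥ 55 [met]
    (b): 57 ≥ 55 [met]
  Stage I.1 is satisfied; the onus moves to the board.
Stage I.2 — burden on board; standard: a preponderance (weight is at least 55).
    (c): 54 < 55 [not met]
  The board does not carry Stage I.2.
So the shareholder prevails on this issue.
— Issue II —
Stage II.1 (shareholder, a preponderance, weight is at least 55): (d) net 59−3=56 ≥ 55 — meets.
  The shareholder carries Stage II.1; the board now bears the burden.
Stage II.2 (board, a heightened civil standard, weight is at least 79): (e) 77 < 79 — fails; (f) 78 < 79 — fails.
  Not every element is met, so the board fails to carry Stage II.2.
The shareholder prevails on this issue.
— Issue III —
Stage III.1 — burden on shareholder; standard: a preponderance (weight exceeds 54).
    (i): 86 − 29 = 57 > 54 [met]
    (j): 55 > 54 [met]
  Stage III.1 carried; the burden shifts to the board.
Stage III.2 — burden on board; standard: a preponderance (weight exceeds 54).
    (k): 71 − 17 = 54 ≤ 54 [not met]
    (l): 52 ≤ 54 [not met]
  Not every element is met, so the board fails to carry Stage III.2.
The analysis ends at Stage III.2; the shareholder prevails on this issue.
Per-issue: Issue I → shareholder; Issue II → shareholder; Issue III → shareholder. The shareholder must prevail on every issue; overall, the shareholder prevails.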